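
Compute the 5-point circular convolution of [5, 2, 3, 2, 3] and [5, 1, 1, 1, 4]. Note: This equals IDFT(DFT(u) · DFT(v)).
Either evaluate y[k] = Σ_j u[j]·v[(k-j) mod 5] directly, or use IDFT(DFT(u) · DFT(v)). y[0] = 5×5 + 2×4 + 3×1 + 2×1 + 3×1 = 41; y[1] = 5×1 + 2×5 + 3×4 + 2×1 + 3×1 = 32; y[2] = 5×1 + 2×1 + 3×5 + 2×4 + 3×1 = 33; y[3] = 5×1 + 2×1 + 3×1 + 2×5 + 3×4 = 32; y[4] = 5×4 + 2×1 + 3×1 + 2×1 + 3×5 = 42. Result: [41, 32, 33, 32, 42]

[41, 32, 33, 32, 42]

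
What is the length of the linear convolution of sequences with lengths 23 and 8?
Linear/full convolution length: m + n - 1 = 23 + 8 - 1 = 30

30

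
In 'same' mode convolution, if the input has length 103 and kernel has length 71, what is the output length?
'Same' mode returns an output with the same length as the input: 103

103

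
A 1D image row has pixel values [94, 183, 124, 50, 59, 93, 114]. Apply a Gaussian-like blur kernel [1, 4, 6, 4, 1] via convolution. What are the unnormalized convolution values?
Convolve image row [94, 183, 124, 50, 59, 93, 114] with kernel [1, 4, 6, 4, 1]: y[0] = 94×1 = 94; y[1] = 94×4 + 183×1 = 559; y[2] = 94×6 + 183×4 + 124×1 = 1420; y[3] = 94×4 + 183×6 + 124×4 + 50×1 = 2020; y[4] = 94×1 + 183×4 + 124×6 + 50×4 + 59×1 = 1829; y[5] = 183×1 + 124×4 + 50×6 + 59×4 + 93×1 = 1308; y[6] = 124×1 + 50×4 + 59×6 + 93×4 + 114×1 = 1164; y[7] = 50×1 + 59×4 + 93×6 + 114×4 = 1300; y[8] = 59×1 + 93×4 + 114×6 = 1115; y[9] = 93×1 + 114×4 = 549; y[10] = 114×1 = 114 → [94, 559, 1420, 2020, 1829, 1308, 1164, 1300, 1115, 549, 114]. Normalization factor = sum(kernel) = 16.

[94, 559, 1420, 2020, 1829, 1308, 1164, 1300, 1115, 549, 114]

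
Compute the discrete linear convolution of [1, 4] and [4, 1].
y[0] = 1×4 = 4; y[1] = 1×1 + 4×4 = 17; y[2] = 4×1 = 4

[4, 17, 4]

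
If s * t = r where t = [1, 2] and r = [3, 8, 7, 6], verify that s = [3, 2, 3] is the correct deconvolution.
Forward-compute [3, 2, 3] * [1, 2]: r[0] = 3×1 = 3; r[1] = 3×2 + 2×1 = 8; r[2] = 2×2 + 3×1 = 7; r[3] = 3×2 = 6 → [3, 8, 7, 6]. Matches given r = [3, 8, 7, 6], so verified.

Verified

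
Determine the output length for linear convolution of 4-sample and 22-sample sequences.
Linear/full convolution length: m + n - 1 = 4 + 22 - 1 = 25

25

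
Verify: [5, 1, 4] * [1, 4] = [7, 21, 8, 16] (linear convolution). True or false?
Recompute linear convolution of [5, 1, 4] and [1, 4]: y[0] = 5×1 = 5; y[1] = 5×4 + 1×1 = 21; y[2] = 1×4 + 4×1 = 8; y[3] = 4×4 = 16 → [5, 21, 8, 16]. Compare to given [7, 21, 8, 16]: they differ at index 0: given 7, correct 5, so answer: No

No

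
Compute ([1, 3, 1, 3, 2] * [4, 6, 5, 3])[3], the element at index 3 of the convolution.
Use y[k] = Σ_i a[i]·b[k-i] at k=3. y[3] = 1×3 + 3×5 + 1×6 + 3×4 = 36

36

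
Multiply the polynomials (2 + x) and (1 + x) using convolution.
Ascending coefficients: a = [2, 1], b = [1, 1]. c[0] = 2×1 = 2; c[1] = 2×1 + 1×1 = 3; c[2] = 1×1 = 1. Result coefficients: [2, 3, 1] → 2 + 3x + x^2

2 + 3x + x^2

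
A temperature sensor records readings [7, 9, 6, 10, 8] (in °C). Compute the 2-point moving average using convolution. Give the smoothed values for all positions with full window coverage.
2-point moving average kernel = [1, 1]. Apply in 'valid' mode (full window coverage): avg[0] = (7 + 9) / 2 = 8.0; avg[1] = (9 + 6) / 2 = 7.5; avg[2] = (6 + 10) / 2 = 8.0; avg[3] = (10 + 8) / 2 = 9.0. Smoothed values: [8.0, 7.5, 8.0, 9.0]

[8.0, 7.5, 8.0, 9.0]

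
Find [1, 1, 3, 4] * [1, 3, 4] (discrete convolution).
y[0] = 1×1 = 1; y[1] = 1×3 + 1×1 = 4; y[2] = 1×4 + 1×3 + 3×1 = 10; y[3] = 1×4 + 3×3 + 4×1 = 17; y[4] = 3×4 + 4×3 = 24; y[5] = 4×4 = 16

[1, 4, 10, 17, 24, 16]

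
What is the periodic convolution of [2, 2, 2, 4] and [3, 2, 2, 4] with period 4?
Use y[k] = Σ_j x[j]·h[(k-j) mod 4]. y[0] = 2×3 + 2×4 + 2×2 + 4×2 = 26; y[1] = 2×2 + 2×3 + 2×4 + 4×2 = 26; y[2] = 2×2 + 2×2 + 2×3 + 4×4 = 30; y[3] = 2×4 + 2×2 + 2×2 + 4×3 = 28. Result: [26, 26, 30, 28]

[26, 26, 30, 28]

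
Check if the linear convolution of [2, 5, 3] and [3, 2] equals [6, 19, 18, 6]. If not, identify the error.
Recompute linear convolution of [2, 5, 3] and [3, 2]: y[0] = 2×3 = 6; y[1] = 2×2 + 5×3 = 19; y[2] = 5×2 + 3×3 = 19; y[3] = 3×2 = 6 → [6, 19, 19, 6]. Compare to given [6, 19, 18, 6]: they differ at index 2: given 18, correct 19, so answer: No

No. Error at index 2: given 18, correct 19.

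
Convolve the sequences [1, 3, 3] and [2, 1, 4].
y[0] = 1×2 = 2; y[1] = 1×1 + 3×2 = 7; y[2] = 1×4 + 3×1 + 3×2 = 13; y[3] = 3×4 + 3×1 = 15; y[4] = 3×4 = 12

[2, 7, 13, 15, 12]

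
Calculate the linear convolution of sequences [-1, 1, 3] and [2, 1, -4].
y[0] = -1×2 = -2; y[1] = -1×1 + 1×2 = 1; y[2] = -1×-4 + 1×1 + 3×2 = 11; y[3] = 1×-4 + 3×1 = -1; y[4] = 3×-4 = -12

[-2, 1, 11, -1, -12]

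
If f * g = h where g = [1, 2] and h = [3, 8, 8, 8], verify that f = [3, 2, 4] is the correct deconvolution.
Forward-compute [3, 2, 4] * [1, 2]: h[0] = 3×1 = 3; h[1] = 3×2 + 2×1 = 8; h[2] = 2×2 + 4×1 = 8; h[3] = 4×2 = 8 → [3, 8, 8, 8]. Matches given h = [3, 8, 8, 8], so verified.

Verified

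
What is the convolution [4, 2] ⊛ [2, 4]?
y[0] = 4×2 = 8; y[1] = 4×4 + 2×2 = 20; y[2] = 2×4 = 8

[8, 20, 8]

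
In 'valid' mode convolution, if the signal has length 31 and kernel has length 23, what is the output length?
'Valid' mode counts only positions where the kernel fully overlaps the signal: m - n + 1 = 31 - 23 + 1 = 9

9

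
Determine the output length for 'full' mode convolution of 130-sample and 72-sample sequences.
Linear/full convolution length: m + n - 1 = 130 + 72 - 1 = 201

201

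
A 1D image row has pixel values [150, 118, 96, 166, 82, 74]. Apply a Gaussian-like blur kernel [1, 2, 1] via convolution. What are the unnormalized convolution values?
Convolve image row [150, 118, 96, 166, 82, 74] with kernel [1, 2, 1]: y[0] = 150×1 = 150; y[1] = 150×2 + 118×1 = 418; y[2] = 150×1 + 118×2 + 96×1 = 482; y[3] = 118×1 + 96×2 + 166×1 = 476; y[4] = 96×1 + 166×2 + 82×1 = 510; y[5] = 166×1 + 82×2 + 74×1 = 404; y[6] = 82×1 + 74×2 = 230; y[7] = 74×1 = 74 → [150, 418, 482, 476, 510, 404, 230, 74]. Normalization factor = sum(kernel) = 4.

[150, 418, 482, 476, 510, 404, 230, 74]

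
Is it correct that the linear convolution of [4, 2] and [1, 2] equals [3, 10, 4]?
Recompute linear convolution of [4, 2] and [1, 2]: y[0] = 4×1 = 4; y[1] = 4×2 + 2×1 = 10; y[2] = 2×2 = 4 → [4, 10, 4]. Compare to given [3, 10, 4]: they differ at index 0: given 3, correct 4, so answer: No

No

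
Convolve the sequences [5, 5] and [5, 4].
y[0] = 5×5 = 25; y[1] = 5×4 + 5×5 = 45; y[2] = 5×4 = 20

[25, 45, 20]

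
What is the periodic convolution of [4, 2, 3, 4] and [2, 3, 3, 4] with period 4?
Use y[k] = Σ_j x[j]·h[(k-j) mod 4]. y[0] = 4×2 + 2×4 + 3×3 + 4×3 = 37; y[1] = 4×3 + 2×2 + 3×4 + 4×3 = 40; y[2] = 4×3 + 2×3 + 3×2 + 4×4 = 40; y[3] = 4×4 + 2×3 + 3×3 + 4×2 = 39. Result: [37, 40, 40, 39]

[37, 40, 40, 39]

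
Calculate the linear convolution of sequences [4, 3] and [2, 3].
y[0] = 4×2 = 8; y[1] = 4×3 + 3×2 = 18; y[2] = 3×3 = 9

[8, 18, 9]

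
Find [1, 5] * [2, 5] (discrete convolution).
y[0] = 1×2 = 2; y[1] = 1×5 + 5×2 = 15; y[2] = 5×5 = 25

[2, 15, 25]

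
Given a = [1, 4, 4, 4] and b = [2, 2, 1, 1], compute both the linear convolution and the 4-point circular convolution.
Linear: y_lin[0] = 1×2 = 2; y_lin[1] = 1×2 + 4×2 = 10; y_lin[2] = 1×1 + 4×2 + 4×2 = 17; y_lin[3] = 1×1 + 4×1 + 4×2 + 4×2 = 21; y_lin[4] = 4×1 + 4×1 + 4×2 = 16; y_lin[5] = 4×1 + 4×1 = 8; y_lin[6] = 4×1 = 4 → [2, 10, 17, 21, 16, 8, 4]. Circular (length 4): y[0] = 1×2 + 4×1 + 4×1 + 4×2 = 18; y[1] = 1×2 + 4×2 + 4×1 + 4×1 = 18; y[2] = 1×1 + 4×2 + 4×2 + 4×1 = 21; y[3] = 1×1 + 4×1 + 4×2 + 4×2 = 21 → [18, 18, 21, 21]

Linear: [2, 10, 17, 21, 16, 8, 4], Circular: [18, 18, 21, 21]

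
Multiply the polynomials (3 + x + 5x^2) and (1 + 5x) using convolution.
Ascending coefficients: a = [3, 1, 5], b = [1, 5]. c[0] = 3×1 = 3; c[1] = 3×5 + 1×1 = 16; c[2] = 1×5 + 5×1 = 10; c[3] = 5×5 = 25. Result coefficients: [3, 16, 10, 25] → 3 + 16x + 10x^2 + 25x^3

3 + 16x + 10x^2 + 25x^3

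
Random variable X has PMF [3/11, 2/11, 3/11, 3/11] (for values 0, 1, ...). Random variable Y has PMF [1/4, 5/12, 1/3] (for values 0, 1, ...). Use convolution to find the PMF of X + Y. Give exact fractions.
P(X+Y=k) = Σ_i P(X=i)·P(Y=k-i) — a convolution of [3/11, 2/11, 3/11, 3/11] and [1/4, 5/12, 1/3]. P(X+Y=0) = (3/11)×(1/4) = 3/44; P(X+Y=1) = (3/11)×(5/12) + (2/11)×(1/4) = 5/44 + 1/22 = 7/44; P(X+Y=2) = (3/11)×(1/3) + (2/11)×(5/12) + (3/11)×(1/4) = 1/11 + 5/66 + 3/44 = 31/132; P(X+Y=3) = (2/11)×(1/3) + (3/11)×(5/12) + (3/11)×(1/4) = 2/33 + 5/44 + 3/44 = 8/33; P(X+Y=4) = (3/11)×(1/3) + (3/11)×(5/12) = 1/11 + 5/44 = 9/44; P(X+Y=5) = (3/11)×(1/3) = 1/11. PMF: [3/44, 7/44, 31/132, 8/33, 9/44, 1/11] (sums to 1 ✓)

[3/44, 7/44, 31/132, 8/33, 9/44, 1/11]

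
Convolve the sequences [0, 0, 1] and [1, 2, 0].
y[0] = 0×1 = 0; y[1] = 0×2 + 0×1 = 0; y[2] = 0×0 + 0×2 + 1×1 = 1; y[3] = 0×0 + 1×2 = 2; y[4] = 1×0 = 0

[0, 0, 1, 2, 0]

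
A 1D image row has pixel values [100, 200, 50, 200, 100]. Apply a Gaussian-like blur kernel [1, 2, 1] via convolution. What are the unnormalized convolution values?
Convolve image row [100, 200, 50, 200, 100] with kernel [1, 2, 1]: y[0] = 100×1 = 100; y[1] = 100×2 + 200×1 = 400; y[2] = 100×1 + 200×2 + 50×1 = 550; y[3] = 200×1 + 50×2 + 200×1 = 500; y[4] = 50×1 + 200×2 + 100×1 = 550; y[5] = 200×1 + 100×2 = 400; y[6] = 100×1 = 100 → [100, 400, 550, 500, 550, 400, 100]. Normalization factor = sum(kernel) = 4.

[100, 400, 550, 500, 550, 400, 100]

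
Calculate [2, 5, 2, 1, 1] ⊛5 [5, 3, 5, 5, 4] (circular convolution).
Use y[k] = Σ_j f[j]·g[(k-j) mod 5]. y[0] = 2×5 + 5×4 + 2×5 + 1×5 + 1×3 = 48; y[1] = 2×3 + 5×5 + 2×4 + 1×5 + 1×5 = 49; y[2] = 2×5 + 5×3 + 2×5 + 1×4 + 1×5 = 44; y[3] = 2×5 + 5×5 + 2×3 + 1×5 + 1×4 = 50; y[4] = 2×4 + 5×5 + 2×5 + 1×3 + 1×5 = 51. Result: [48, 49, 44, 50, 51]

[48, 49, 44, 50, 51]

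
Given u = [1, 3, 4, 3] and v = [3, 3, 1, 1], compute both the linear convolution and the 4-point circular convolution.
Linear: y_lin[0] = 1×3 = 3; y_lin[1] = 1×3 + 3×3 = 12; y_lin[2] = 1×1 + 3×3 + 4×3 = 22; y_lin[3] = 1×1 + 3×1 + 4×3 + 3×3 = 25; y_lin[4] = 3×1 + 4×1 + 3×3 = 16; y_lin[5] = 4×1 + 3×1 = 7; y_lin[6] = 3×1 = 3 → [3, 12, 22, 25, 16, 7, 3]. Circular (length 4): y[0] = 1×3 + 3×1 + 4×1 + 3×3 = 19; y[1] = 1×3 + 3×3 + 4×1 + 3×1 = 19; y[2] = 1×1 + 3×3 + 4×3 + 3×1 = 25; y[3] = 1×1 + 3×1 + 4×3 + 3×3 = 25 → [19, 19, 25, 25]

Linear: [3, 12, 22, 25, 16, 7, 3], Circular: [19, 19, 25, 25]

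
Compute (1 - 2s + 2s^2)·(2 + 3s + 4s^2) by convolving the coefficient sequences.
Ascending coefficients: a = [1, -2, 2], b = [2, 3, 4]. c[0] = 1×2 = 2; c[1] = 1×3 + -2×2 = -1; c[2] = 1×4 + -2×3 + 2×2 = 2; c[3] = -2×4 + 2×3 = -2; c[4] = 2×4 = 8. Result coefficients: [2, -1, 2, -2, 8] → 2 - s + 2s^2 - 2s^3 + 8s^4

2 - s + 2s^2 - 2s^3 + 8s^4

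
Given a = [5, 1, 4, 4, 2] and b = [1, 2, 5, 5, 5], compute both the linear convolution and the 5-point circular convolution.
Linear: y_lin[0] = 5×1 = 5; y_lin[1] = 5×2 + 1×1 = 11; y_lin[2] = 5×5 + 1×2 + 4×1 = 31; y_lin[3] = 5×5 + 1×5 + 4×2 + 4×1 = 42; y_lin[4] = 5×5 + 1×5 + 4×5 + 4×2 + 2×1 = 60; y_lin[5] = 1×5 + 4×5 + 4×5 + 2×2 = 49; y_lin[6] = 4×5 + 4×5 + 2×5 = 50; y_lin[7] = 4×5 + 2×5 = 30; y_lin[8] = 2×5 = 10 → [5, 11, 31, 42, 60, 49, 50, 30, 10]. Circular (length 5): y[0] = 5×1 + 1×5 + 4×5 + 4×5 + 2×2 = 54; y[1] = 5×2 + 1×1 + 4×5 + 4×5 + 2×5 = 61; y[2] = 5×5 + 1×2 + 4×1 + 4×5 + 2×5 = 61; y[3] = 5×5 + 1×5 + 4×2 + 4×1 + 2×5 = 52; y[4] = 5×5 + 1×5 + 4×5 + 4×2 + 2×1 = 60 → [54, 61, 61, 52, 60]

Linear: [5, 11, 31, 42, 60, 49, 50, 30, 10], Circular: [54, 61, 61, 52, 60]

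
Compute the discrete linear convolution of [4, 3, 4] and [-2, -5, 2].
y[0] = 4×-2 = -8; y[1] = 4×-5 + 3×-2 = -26; y[2] = 4×2 + 3×-5 + 4×-2 = -15; y[3] = 3×2 + 4×-5 = -14; y[4] = 4×2 = 8

[-8, -26, -15, -14, 8]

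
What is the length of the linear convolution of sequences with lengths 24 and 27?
Linear/full convolution length: m + n - 1 = 24 + 27 - 1 = 50

50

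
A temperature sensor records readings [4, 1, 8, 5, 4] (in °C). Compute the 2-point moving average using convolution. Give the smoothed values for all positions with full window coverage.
2-point moving average kernel = [1, 1]. Apply in 'valid' mode (full window coverage): avg[0] = (4 + 1) / 2 = 2.5; avg[1] = (1 + 8) / 2 = 4.5; avg[2] = (8 + 5) / 2 = 6.5; avg[3] = (5 + 4) / 2 = 4.5. Smoothed values: [2.5, 4.5, 6.5, 4.5]

[2.5, 4.5, 6.5, 4.5]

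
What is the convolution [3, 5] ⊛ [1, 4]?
y[0] = 3×1 = 3; y[1] = 3×4 + 5×1 = 17; y[2] = 5×4 = 20

[3, 17, 20]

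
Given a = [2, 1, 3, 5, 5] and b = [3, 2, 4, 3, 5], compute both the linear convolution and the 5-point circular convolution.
Linear: y_lin[0] = 2×3 = 6; y_lin[1] = 2×2 + 1×3 = 7; y_lin[2] = 2×4 + 1×2 + 3×3 = 19; y_lin[3] = 2×3 + 1×4 + 3×2 + 5×3 = 31; y_lin[4] = 2×5 + 1×3 + 3×4 + 5×2 + 5×3 = 50; y_lin[5] = 1×5 + 3×3 + 5×4 + 5×2 = 44; y_lin[6] = 3×5 + 5×3 + 5×4 = 50; y_lin[7] = 5×5 + 5×3 = 40; y_lin[8] = 5×5 = 25 → [6, 7, 19, 31, 50, 44, 50, 40, 25]. Circular (length 5): y[0] = 2×3 + 1×5 + 3×3 + 5×4 + 5×2 = 50; y[1] = 2×2 + 1×3 + 3×5 + 5×3 + 5×4 = 57; y[2] = 2×4 + 1×2 + 3×3 + 5×5 + 5×3 = 59; y[3] = 2×3 + 1×4 + 3×2 + 5×3 + 5×5 = 56; y[4] = 2×5 + 1×3 + 3×4 + 5×2 + 5×3 = 50 → [50, 57, 59, 56, 50]

Linear: [6, 7, 19, 31, 50, 44, 50, 40, 25], Circular: [50, 57, 59, 56, 50]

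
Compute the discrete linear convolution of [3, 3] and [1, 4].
y[0] = 3×1 = 3; y[1] = 3×4 + 3×1 = 15; y[2] = 3×4 = 12

[3, 15, 12]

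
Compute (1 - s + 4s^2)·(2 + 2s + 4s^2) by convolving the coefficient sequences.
Ascending coefficients: a = [1, -1, 4], b = [2, 2, 4]. c[0] = 1×2 = 2; c[1] = 1×2 + -1×2 = 0; c[2] = 1×4 + -1×2 + 4×2 = 10; c[3] = -1×4 + 4×2 = 4; c[4] = 4×4 = 16. Result coefficients: [2, 0, 10, 4, 16] → 2 + 10s^2 + 4s^3 + 16s^4

2 + 10s^2 + 4s^3 + 16s^4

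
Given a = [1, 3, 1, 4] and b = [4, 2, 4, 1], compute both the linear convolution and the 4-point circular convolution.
Linear: y_lin[0] = 1×4 = 4; y_lin[1] = 1×2 + 3×4 = 14; y_lin[2] = 1×4 + 3×2 + 1×4 = 14; y_lin[3] = 1×1 + 3×4 + 1×2 + 4×4 = 31; y_lin[4] = 3×1 + 1×4 + 4×2 = 15; y_lin[5] = 1×1 + 4×4 = 17; y_lin[6] = 4×1 = 4 → [4, 14, 14, 31, 15, 17, 4]. Circular (length 4): y[0] = 1×4 + 3×1 + 1×4 + 4×2 = 19; y[1] = 1×2 + 3×4 + 1×1 + 4×4 = 31; y[2] = 1×4 + 3×2 + 1×4 + 4×1 = 18; y[3] = 1×1 + 3×4 + 1×2 + 4×4 = 31 → [19, 31, 18, 31]

Linear: [4, 14, 14, 31, 15, 17, 4], Circular: [19, 31, 18, 31]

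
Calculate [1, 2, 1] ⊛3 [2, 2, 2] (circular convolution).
Use y[k] = Σ_j x[j]·h[(k-j) mod 3]. y[0] = 1×2 + 2×2 + 1×2 = 8; y[1] = 1×2 + 2×2 + 1×2 = 8; y[2] = 1×2 + 2×2 + 1×2 = 8. Result: [8, 8, 8]

[8, 8, 8]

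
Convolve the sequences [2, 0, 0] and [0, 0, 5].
y[0] = 2×0 = 0; y[1] = 2×0 + 0×0 = 0; y[2] = 2×5 + 0×0 + 0×0 = 10; y[3] = 0×5 + 0×0 = 0; y[4] = 0×5 = 0

[0, 0, 10, 0, 0]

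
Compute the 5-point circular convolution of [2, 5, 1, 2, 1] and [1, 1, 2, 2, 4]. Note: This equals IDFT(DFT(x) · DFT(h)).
Either evaluate y[k] = Σ_j x[j]·h[(k-j) mod 5] directly, or use IDFT(DFT(x) · DFT(h)). y[0] = 2×1 + 5×4 + 1×2 + 2×2 + 1×1 = 29; y[1] = 2×1 + 5×1 + 1×4 + 2×2 + 1×2 = 17; y[2] = 2×2 + 5×1 + 1×1 + 2×4 + 1×2 = 20; y[3] = 2×2 + 5×2 + 1×1 + 2×1 + 1×4 = 21; y[4] = 2×4 + 5×2 + 1×2 + 2×1 + 1×1 = 23. Result: [29, 17, 20, 21, 23]

[29, 17, 20, 21, 23]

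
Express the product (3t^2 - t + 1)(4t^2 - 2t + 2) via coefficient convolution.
Ascending coefficients: a = [1, -1, 3], b = [2, -2, 4]. c[0] = 1×2 = 2; c[1] = 1×-2 + -1×2 = -4; c[2] = 1×4 + -1×-2 + 3×2 = 12; c[3] = -1×4 + 3×-2 = -10; c[4] = 3×4 = 12. Result coefficients: [2, -4, 12, -10, 12] → 12t^4 - 10t^3 + 12t^2 - 4t + 2

12t^4 - 10t^3 + 12t^2 - 4t + 2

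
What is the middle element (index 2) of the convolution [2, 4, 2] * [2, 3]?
Use y[k] = Σ_i a[i]·b[k-i] at k=2. y[2] = 4×3 + 2×2 = 16

16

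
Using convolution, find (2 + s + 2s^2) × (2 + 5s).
Ascending coefficients: a = [2, 1, 2], b = [2, 5]. c[0] = 2×2 = 4; c[1] = 2×5 + 1×2 = 12; c[2] = 1×5 + 2×2 = 9; c[3] = 2×5 = 10. Result coefficients: [4, 12, 9, 10] → 4 + 12s + 9s^2 + 10s^3

4 + 12s + 9s^2 + 10s^3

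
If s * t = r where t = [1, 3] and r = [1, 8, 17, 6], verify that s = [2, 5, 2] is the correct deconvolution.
Forward-compute [2, 5, 2] * [1, 3]: r[0] = 2×1 = 2; r[1] = 2×3 + 5×1 = 11; r[2] = 5×3 + 2×1 = 17; r[3] = 2×3 = 6 → [2, 11, 17, 6]. Does not match given r = [1, 8, 17, 6].

Not verified. [2, 5, 2] * [1, 3] = [2, 11, 17, 6], which differs from [1, 8, 17, 6] at index 0.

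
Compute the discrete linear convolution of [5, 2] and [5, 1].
y[0] = 5×5 = 25; y[1] = 5×1 + 2×5 = 15; y[2] = 2×1 = 2

[25, 15, 2]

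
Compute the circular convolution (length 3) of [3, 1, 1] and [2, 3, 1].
Use y[k] = Σ_j f[j]·g[(k-j) mod 3]. y[0] = 3×2 + 1×1 + 1×3 = 10; y[1] = 3×3 + 1×2 + 1×1 = 12; y[2] = 3×1 + 1×3 + 1×2 = 8. Result: [10, 12, 8]

[10, 12, 8]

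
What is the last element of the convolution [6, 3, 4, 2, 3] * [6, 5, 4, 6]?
Use y[k] = Σ_i a[i]·b[k-i] at k=7. y[7] = 3×6 = 18

18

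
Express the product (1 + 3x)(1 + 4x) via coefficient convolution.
Ascending coefficients: a = [1, 3], b = [1, 4]. c[0] = 1×1 = 1; c[1] = 1×4 + 3×1 = 7; c[2] = 3×4 = 12. Result coefficients: [1, 7, 12] → 1 + 7x + 12x^2

1 + 7x + 12x^2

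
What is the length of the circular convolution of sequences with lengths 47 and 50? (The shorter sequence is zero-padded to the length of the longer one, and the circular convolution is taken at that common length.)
Circular convolution (zero-padding the shorter input) has length max(m, n) = max(47, 50) = 50

50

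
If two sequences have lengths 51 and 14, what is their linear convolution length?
Linear/full convolution length: m + n - 1 = 51 + 14 - 1 = 64

64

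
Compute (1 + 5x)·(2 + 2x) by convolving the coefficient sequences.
Ascending coefficients: a = [1, 5], b = [2, 2]. c[0] = 1×2 = 2; c[1] = 1×2 + 5×2 = 12; c[2] = 5×2 = 10. Result coefficients: [2, 12, 10] → 2 + 12x + 10x^2

2 + 12x + 10x^2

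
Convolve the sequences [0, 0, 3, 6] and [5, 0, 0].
y[0] = 0×5 = 0; y[1] = 0×0 + 0×5 = 0; y[2] = 0×0 + 0×0 + 3×5 = 15; y[3] = 0×0 + 3×0 + 6×5 = 30; y[4] = 3×0 + 6×0 = 0; y[5] = 6×0 = 0

[0, 0, 15, 30, 0, 0]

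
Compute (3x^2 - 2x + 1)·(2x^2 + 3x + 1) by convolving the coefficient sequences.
Ascending coefficients: a = [1, -2, 3], b = [1, 3, 2]. c[0] = 1×1 = 1; c[1] = 1×3 + -2×1 = 1; c[2] = 1×2 + -2×3 + 3×1 = -1; c[3] = -2×2 + 3×3 = 5; c[4] = 3×2 = 6. Result coefficients: [1, 1, -1, 5, 6] → 6x^4 + 5x^3 - x^2 + x + 1

6x^4 + 5x^3 - x^2 + x + 1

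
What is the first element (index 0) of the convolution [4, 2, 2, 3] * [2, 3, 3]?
Use y[k] = Σ_i a[i]·b[k-i] at k=0. y[0] = 4×2 = 8

8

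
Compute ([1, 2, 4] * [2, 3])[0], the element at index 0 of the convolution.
Use y[k] = Σ_i a[i]·b[k-i] at k=0. y[0] = 1×2 = 2

2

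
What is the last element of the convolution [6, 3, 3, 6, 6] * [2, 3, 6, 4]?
Use y[k] = Σ_i a[i]·b[k-i] at k=7. y[7] = 6×4 = 24

24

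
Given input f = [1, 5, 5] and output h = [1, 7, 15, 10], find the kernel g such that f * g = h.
Output length 4 = len(f) + len(g) - 1 ⇒ len(g) = 2. Solve g forward using g[k] = (h[k] - Σ_{i≥1} f[i]·g[k-i]) / f[0]: g[0] = h[0] / f[0] = 1 / 1 = 1; g[1] = (h[1] - 5×1) / f[0] = (7 - 5×1) / 1 = 2. So g = [1, 2]. Forward-check [1, 5, 5] * [1, 2]: h[0] = 1×1 = 1; h[1] = 1×2 + 5×1 = 7; h[2] = 5×2 + 5×1 = 15; h[3] = 5×2 = 10 → [1, 7, 15, 10] ✓

[1, 2]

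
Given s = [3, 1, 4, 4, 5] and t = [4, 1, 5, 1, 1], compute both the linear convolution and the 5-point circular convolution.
Linear: y_lin[0] = 3×4 = 12; y_lin[1] = 3×1 + 1×4 = 7; y_lin[2] = 3×5 + 1×1 + 4×4 = 32; y_lin[3] = 3×1 + 1×5 + 4×1 + 4×4 = 28; y_lin[4] = 3×1 + 1×1 + 4×5 + 4×1 + 5×4 = 48; y_lin[5] = 1×1 + 4×1 + 4×5 + 5×1 = 30; y_lin[6] = 4×1 + 4×1 + 5×5 = 33; y_lin[7] = 4×1 + 5×1 = 9; y_lin[8] = 5×1 = 5 → [12, 7, 32, 28, 48, 30, 33, 9, 5]. Circular (length 5): y[0] = 3×4 + 1×1 + 4×1 + 4×5 + 5×1 = 42; y[1] = 3×1 + 1×4 + 4×1 + 4×1 + 5×5 = 40; y[2] = 3×5 + 1×1 + 4×4 + 4×1 + 5×1 = 41; y[3] = 3×1 + 1×5 + 4×1 + 4×4 + 5×1 = 33; y[4] = 3×1 + 1×1 + 4×5 + 4×1 + 5×4 = 48 → [42, 40, 41, 33, 48]

Linear: [12, 7, 32, 28, 48, 30, 33, 9, 5], Circular: [42, 40, 41, 33, 48]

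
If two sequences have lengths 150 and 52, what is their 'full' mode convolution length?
Linear/full convolution length: m + n - 1 = 150 + 52 - 1 = 201

201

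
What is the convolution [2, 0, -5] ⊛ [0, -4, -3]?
y[0] = 2×0 = 0; y[1] = 2×-4 + 0×0 = -8; y[2] = 2×-3 + 0×-4 + -5×0 = -6; y[3] = 0×-3 + -5×-4 = 20; y[4] = -5×-3 = 15

[0, -8, -6, 20, 15]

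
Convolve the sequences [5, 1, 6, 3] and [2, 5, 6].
y[0] = 5×2 = 10; y[1] = 5×5 + 1×2 = 27; y[2] = 5×6 + 1×5 + 6×2 = 47; y[3] = 1×6 + 6×5 + 3×2 = 42; y[4] = 6×6 + 3×5 = 51; y[5] = 3×6 = 18

[10, 27, 47, 42, 51, 18]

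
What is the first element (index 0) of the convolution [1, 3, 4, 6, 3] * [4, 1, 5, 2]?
Use y[k] = Σ_i a[i]·b[k-i] at k=0. y[0] = 1×4 = 4

4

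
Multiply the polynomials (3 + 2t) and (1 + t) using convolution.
Ascending coefficients: a = [3, 2], b = [1, 1]. c[0] = 3×1 = 3; c[1] = 3×1 + 2×1 = 5; c[2] = 2×1 = 2. Result coefficients: [3, 5, 2] → 3 + 5t + 2t^2

3 + 5t + 2t^2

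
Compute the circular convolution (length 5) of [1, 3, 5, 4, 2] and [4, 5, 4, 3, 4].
Use y[k] = Σ_j u[j]·v[(k-j) mod 5]. y[0] = 1×4 + 3×4 + 5×3 + 4×4 + 2×5 = 57; y[1] = 1×5 + 3×4 + 5×4 + 4×3 + 2×4 = 57; y[2] = 1×4 + 3×5 + 5×4 + 4×4 + 2×3 = 61; y[3] = 1×3 + 3×4 + 5×5 + 4×4 + 2×4 = 64; y[4] = 1×4 + 3×3 + 5×4 + 4×5 + 2×4 = 61. Result: [57, 57, 61, 64, 61]

[57, 57, 61, 64, 61]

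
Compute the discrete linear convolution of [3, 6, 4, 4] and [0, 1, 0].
y[0] = 3×0 = 0; y[1] = 3×1 + 6×0 = 3; y[2] = 3×0 + 6×1 + 4×0 = 6; y[3] = 6×0 + 4×1 + 4×0 = 4; y[4] = 4×0 + 4×1 = 4; y[5] = 4×0 = 0

[0, 3, 6, 4, 4, 0]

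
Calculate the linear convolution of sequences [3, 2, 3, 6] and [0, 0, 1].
y[0] = 3×0 = 0; y[1] = 3×0 + 2×0 = 0; y[2] = 3×1 + 2×0 + 3×0 = 3; y[3] = 2×1 + 3×0 + 6×0 = 2; y[4] = 3×1 + 6×0 = 3; y[5] = 6×1 = 6

[0, 0, 3, 2, 3, 6]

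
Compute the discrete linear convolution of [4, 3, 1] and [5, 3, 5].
y[0] = 4×5 = 20; y[1] = 4×3 + 3×5 = 27; y[2] = 4×5 + 3×3 + 1×5 = 34; y[3] = 3×5 + 1×3 = 18; y[4] = 1×5 = 5

[20, 27, 34, 18, 5]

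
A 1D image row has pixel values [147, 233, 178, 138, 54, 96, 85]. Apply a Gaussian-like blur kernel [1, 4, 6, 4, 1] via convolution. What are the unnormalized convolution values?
Convolve image row [147, 233, 178, 138, 54, 96, 85] with kernel [1, 4, 6, 4, 1]: y[0] = 147×1 = 147; y[1] = 147×4 + 233×1 = 821; y[2] = 147×6 + 233×4 + 178×1 = 1992; y[3] = 147×4 + 233×6 + 178×4 + 138×1 = 2836; y[4] = 147×1 + 233×4 + 178×6 + 138×4 + 54×1 = 2753; y[5] = 233×1 + 178×4 + 138×6 + 54×4 + 96×1 = 2085; y[6] = 178×1 + 138×4 + 54×6 + 96×4 + 85×1 = 1523; y[7] = 138×1 + 54×4 + 96×6 + 85×4 = 1270; y[8] = 54×1 + 96×4 + 85×6 = 948; y[9] = 96×1 + 85×4 = 436; y[10] = 85×1 = 85 → [147, 821, 1992, 2836, 2753, 2085, 1523, 1270, 948, 436, 85]. Normalization factor = sum(kernel) = 16.

[147, 821, 1992, 2836, 2753, 2085, 1523, 1270, 948, 436, 85]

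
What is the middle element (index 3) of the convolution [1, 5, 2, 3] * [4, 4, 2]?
Use y[k] = Σ_i a[i]·b[k-i] at k=3. y[3] = 5×2 + 2×4 + 3×4 = 30

30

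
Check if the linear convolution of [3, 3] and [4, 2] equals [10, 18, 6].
Recompute linear convolution of [3, 3] and [4, 2]: y[0] = 3×4 = 12; y[1] = 3×2 + 3×4 = 18; y[2] = 3×2 = 6 → [12, 18, 6]. Compare to given [10, 18, 6]: they differ at index 0: given 10, correct 12, so answer: No

No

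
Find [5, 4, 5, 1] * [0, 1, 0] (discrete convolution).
y[0] = 5×0 = 0; y[1] = 5×1 + 4×0 = 5; y[2] = 5×0 + 4×1 + 5×0 = 4; y[3] = 4×0 + 5×1 + 1×0 = 5; y[4] = 5×0 + 1×1 = 1; y[5] = 1×0 = 0

[0, 5, 4, 5, 1, 0]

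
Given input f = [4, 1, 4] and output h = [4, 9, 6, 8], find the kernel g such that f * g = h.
Output length 4 = len(f) + len(g) - 1 ⇒ len(g) = 2. Solve g forward using g[k] = (h[k] - Σ_{i≥1} f[i]·g[k-i]) / f[0]: g[0] = h[0] / f[0] = 4 / 4 = 1; g[1] = (h[1] - 1×1) / f[0] = (9 - 1×1) / 4 = 2. So g = [1, 2]. Forward-check [4, 1, 4] * [1, 2]: h[0] = 4×1 = 4; h[1] = 4×2 + 1×1 = 9; h[2] = 1×2 + 4×1 = 6; h[3] = 4×2 = 8 → [4, 9, 6, 8] ✓

[1, 2]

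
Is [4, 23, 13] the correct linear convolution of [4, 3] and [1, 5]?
Recompute linear convolution of [4, 3] and [1, 5]: y[0] = 4×1 = 4; y[1] = 4×5 + 3×1 = 23; y[2] = 3×5 = 15 → [4, 23, 15]. Compare to given [4, 23, 13]: they differ at index 2: given 13, correct 15, so answer: No

No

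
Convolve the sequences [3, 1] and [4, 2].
y[0] = 3×4 = 12; y[1] = 3×2 + 1×4 = 10; y[2] = 1×2 = 2

[12, 10, 2]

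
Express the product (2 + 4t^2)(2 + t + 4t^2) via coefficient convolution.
Ascending coefficients: a = [2, 0, 4], b = [2, 1, 4]. c[0] = 2×2 = 4; c[1] = 2×1 + 0×2 = 2; c[2] = 2×4 + 0×1 + 4×2 = 16; c[3] = 0×4 + 4×1 = 4; c[4] = 4×4 = 16. Result coefficients: [4, 2, 16, 4, 16] → 4 + 2t + 16t^2 + 4t^3 + 16t^4

4 + 2t + 16t^2 + 4t^3 + 16t^4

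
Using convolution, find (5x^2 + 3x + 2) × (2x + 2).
Ascending coefficients: a = [2, 3, 5], b = [2, 2]. c[0] = 2×2 = 4; c[1] = 2×2 + 3×2 = 10; c[2] = 3×2 + 5×2 = 16; c[3] = 5×2 = 10. Result coefficients: [4, 10, 16, 10] → 10x^3 + 16x^2 + 10x + 4

10x^3 + 16x^2 + 10x + 4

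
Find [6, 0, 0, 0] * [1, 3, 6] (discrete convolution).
y[0] = 6×1 = 6; y[1] = 6×3 + 0×1 = 18; y[2] = 6×6 + 0×3 + 0×1 = 36; y[3] = 0×6 + 0×3 + 0×1 = 0; y[4] = 0×6 + 0×3 = 0; y[5] = 0×6 = 0

[6, 18, 36, 0, 0, 0]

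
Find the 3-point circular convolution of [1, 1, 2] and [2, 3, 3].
Use y[k] = Σ_j a[j]·b[(k-j) mod 3]. y[0] = 1×2 + 1×3 + 2×3 = 11; y[1] = 1×3 + 1×2 + 2×3 = 11; y[2] = 1×3 + 1×3 + 2×2 = 10. Result: [11, 11, 10]

[11, 11, 10]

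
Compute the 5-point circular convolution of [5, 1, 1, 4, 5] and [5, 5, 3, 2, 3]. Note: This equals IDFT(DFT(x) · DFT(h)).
Either evaluate y[k] = Σ_j x[j]·h[(k-j) mod 5] directly, or use IDFT(DFT(x) · DFT(h)). y[0] = 5×5 + 1×3 + 1×2 + 4×3 + 5×5 = 67; y[1] = 5×5 + 1×5 + 1×3 + 4×2 + 5×3 = 56; y[2] = 5×3 + 1×5 + 1×5 + 4×3 + 5×2 = 47; y[3] = 5×2 + 1×3 + 1×5 + 4×5 + 5×3 = 53; y[4] = 5×3 + 1×2 + 1×3 + 4×5 + 5×5 = 65. Result: [67, 56, 47, 53, 65]

[67, 56, 47, 53, 65]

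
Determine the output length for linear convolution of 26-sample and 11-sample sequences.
Linear/full convolution length: m + n - 1 = 26 + 11 - 1 = 36

36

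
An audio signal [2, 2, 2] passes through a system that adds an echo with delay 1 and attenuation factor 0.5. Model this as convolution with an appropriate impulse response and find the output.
Direct-path + delayed-attenuated-path model → impulse response h = [1, 0.5] (1 at lag 0, 0.5 at lag 1). Output y[n] = x[n] + 0.5·x[n - 1] (with x[n] = 0 outside 0..2): y[0] = 2 + 0.5×0 = 2; y[1] = 2 + 0.5×2 = 3.0; y[2] = 2 + 0.5×2 = 3.0; y[3] = 0 + 0.5×2 = 1.0. So y = [2, 3.0, 3.0, 1.0]

[2, 3.0, 3.0, 1.0]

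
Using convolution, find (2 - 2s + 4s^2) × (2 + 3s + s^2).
Ascending coefficients: a = [2, -2, 4], b = [2, 3, 1]. c[0] = 2×2 = 4; c[1] = 2×3 + -2×2 = 2; c[2] = 2×1 + -2×3 + 4×2 = 4; c[3] = -2×1 + 4×3 = 10; c[4] = 4×1 = 4. Result coefficients: [4, 2, 4, 10, 4] → 4 + 2s + 4s^2 + 10s^3 + 4s^4

4 + 2s + 4s^2 + 10s^3 + 4s^4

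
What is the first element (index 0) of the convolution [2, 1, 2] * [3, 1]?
Use y[k] = Σ_i a[i]·b[k-i] at k=0. y[0] = 2×3 = 6

6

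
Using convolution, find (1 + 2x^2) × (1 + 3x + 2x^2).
Ascending coefficients: a = [1, 0, 2], b = [1, 3, 2]. c[0] = 1×1 = 1; c[1] = 1×3 + 0×1 = 3; c[2] = 1×2 + 0×3 + 2×1 = 4; c[3] = 0×2 + 2×3 = 6; c[4] = 2×2 = 4. Result coefficients: [1, 3, 4, 6, 4] → 1 + 3x + 4x^2 + 6x^3 + 4x^4

1 + 3x + 4x^2 + 6x^3 + 4x^4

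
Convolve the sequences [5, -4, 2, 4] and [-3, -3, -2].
y[0] = 5×-3 = -15; y[1] = 5×-3 + -4×-3 = -3; y[2] = 5×-2 + -4×-3 + 2×-3 = -4; y[3] = -4×-2 + 2×-3 + 4×-3 = -10; y[4] = 2×-2 + 4×-3 = -16; y[5] = 4×-2 = -8

[-15, -3, -4, -10, -16, -8]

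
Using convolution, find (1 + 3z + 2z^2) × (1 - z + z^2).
Ascending coefficients: a = [1, 3, 2], b = [1, -1, 1]. c[0] = 1×1 = 1; c[1] = 1×-1 + 3×1 = 2; c[2] = 1×1 + 3×-1 + 2×1 = 0; c[3] = 3×1 + 2×-1 = 1; c[4] = 2×1 = 2. Result coefficients: [1, 2, 0, 1, 2] → 1 + 2z + z^3 + 2z^4

1 + 2z + z^3 + 2z^4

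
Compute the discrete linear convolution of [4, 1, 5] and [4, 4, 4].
y[0] = 4×4 = 16; y[1] = 4×4 + 1×4 = 20; y[2] = 4×4 + 1×4 + 5×4 = 40; y[3] = 1×4 + 5×4 = 24; y[4] = 5×4 = 20

[16, 20, 40, 24, 20]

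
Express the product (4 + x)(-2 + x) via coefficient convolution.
Ascending coefficients: a = [4, 1], b = [-2, 1]. c[0] = 4×-2 = -8; c[1] = 4×1 + 1×-2 = 2; c[2] = 1×1 = 1. Result coefficients: [-8, 2, 1] → -8 + 2x + x^2

-8 + 2x + x^2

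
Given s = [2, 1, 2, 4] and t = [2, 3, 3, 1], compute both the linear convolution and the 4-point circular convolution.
Linear: y_lin[0] = 2×2 = 4; y_lin[1] = 2×3 + 1×2 = 8; y_lin[2] = 2×3 + 1×3 + 2×2 = 13; y_lin[3] = 2×1 + 1×3 + 2×3 + 4×2 = 19; y_lin[4] = 1×1 + 2×3 + 4×3 = 19; y_lin[5] = 2×1 + 4×3 = 14; y_lin[6] = 4×1 = 4 → [4, 8, 13, 19, 19, 14, 4]. Circular (length 4): y[0] = 2×2 + 1×1 + 2×3 + 4×3 = 23; y[1] = 2×3 + 1×2 + 2×1 + 4×3 = 22; y[2] = 2×3 + 1×3 + 2×2 + 4×1 = 17; y[3] = 2×1 + 1×3 + 2×3 + 4×2 = 19 → [23, 22, 17, 19]

Linear: [4, 8, 13, 19, 19, 14, 4], Circular: [23, 22, 17, 19]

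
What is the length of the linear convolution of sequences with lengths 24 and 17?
Linear/full convolution length: m + n - 1 = 24 + 17 - 1 = 40

40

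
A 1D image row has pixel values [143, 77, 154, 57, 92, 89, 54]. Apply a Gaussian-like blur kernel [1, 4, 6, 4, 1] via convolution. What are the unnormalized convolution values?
Convolve image row [143, 77, 154, 57, 92, 89, 54] with kernel [1, 4, 6, 4, 1]: y[0] = 143×1 = 143; y[1] = 143×4 + 77×1 = 649; y[2] = 143×6 + 77×4 + 154×1 = 1320; y[3] = 143×4 + 77×6 + 154×4 + 57×1 = 1707; y[4] = 143×1 + 77×4 + 154×6 + 57×4 + 92×1 = 1695; y[5] = 77×1 + 154×4 + 57×6 + 92×4 + 89×1 = 1492; y[6] = 154×1 + 57×4 + 92×6 + 89×4 + 54×1 = 1344; y[7] = 57×1 + 92×4 + 89×6 + 54×4 = 1175; y[8] = 92×1 + 89×4 + 54×6 = 772; y[9] = 89×1 + 54×4 = 305; y[10] = 54×1 = 54 → [143, 649, 1320, 1707, 1695, 1492, 1344, 1175, 772, 305, 54]. Normalization factor = sum(kernel) = 16.

[143, 649, 1320, 1707, 1695, 1492, 1344, 1175, 772, 305, 54]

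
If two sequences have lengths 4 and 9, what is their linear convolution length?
Linear/full convolution length: m + n - 1 = 4 + 9 - 1 = 12

12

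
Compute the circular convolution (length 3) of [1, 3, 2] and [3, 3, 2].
Use y[k] = Σ_j a[j]·b[(k-j) mod 3]. y[0] = 1×3 + 3×2 + 2×3 = 15; y[1] = 1×3 + 3×3 + 2×2 = 16; y[2] = 1×2 + 3×3 + 2×3 = 17. Result: [15, 16, 17]

[15, 16, 17]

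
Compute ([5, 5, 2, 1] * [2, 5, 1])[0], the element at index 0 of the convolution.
Use y[k] = Σ_i a[i]·b[k-i] at k=0. y[0] = 5×2 = 10

10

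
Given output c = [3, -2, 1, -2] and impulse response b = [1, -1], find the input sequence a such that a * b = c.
Deconvolve c=[3, -2, 1, -2] by b=[1, -1]. Since b[0]=1, solve forward: a[0] = c[0] / 1 = 3; a[1] = (c[1] - 3×-1) / 1 = 1; a[2] = (c[2] - 1×-1) / 1 = 2. So a = [3, 1, 2]. Check by forward convolution: c[0] = 3×1 = 3; c[1] = 3×-1 + 1×1 = -2; c[2] = 1×-1 + 2×1 = 1; c[3] = 2×-1 = -2

[3, 1, 2]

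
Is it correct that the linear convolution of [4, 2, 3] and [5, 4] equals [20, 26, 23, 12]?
Recompute linear convolution of [4, 2, 3] and [5, 4]: y[0] = 4×5 = 20; y[1] = 4×4 + 2×5 = 26; y[2] = 2×4 + 3×5 = 23; y[3] = 3×4 = 12 → [20, 26, 23, 12]. Given [20, 26, 23, 12] matches, so answer: Yes

Yes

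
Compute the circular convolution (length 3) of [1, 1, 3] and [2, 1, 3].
Use y[k] = Σ_j s[j]·t[(k-j) mod 3]. y[0] = 1×2 + 1×3 + 3×1 = 8; y[1] = 1×1 + 1×2 + 3×3 = 12; y[2] = 1×3 + 1×1 + 3×2 = 10. Result: [8, 12, 10]

[8, 12, 10]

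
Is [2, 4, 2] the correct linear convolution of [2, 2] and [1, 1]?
Recompute linear convolution of [2, 2] and [1, 1]: y[0] = 2×1 = 2; y[1] = 2×1 + 2×1 = 4; y[2] = 2×1 = 2 → [2, 4, 2]. Given [2, 4, 2] matches, so answer: Yes

Yes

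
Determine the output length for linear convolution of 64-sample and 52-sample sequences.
Linear/full convolution length: m + n - 1 = 64 + 52 - 1 = 115

115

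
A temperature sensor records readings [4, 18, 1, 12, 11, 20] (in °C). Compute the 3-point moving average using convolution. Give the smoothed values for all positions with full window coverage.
3-point moving average kernel = [1, 1, 1]. Apply in 'valid' mode (full window coverage): avg[0] = (4 + 18 + 1) / 3 = 7.67; avg[1] = (18 + 1 + 12) / 3 = 10.33; avg[2] = (1 + 12 + 11) / 3 = 8.0; avg[3] = (12 + 11 + 20) / 3 = 14.33. Smoothed values: [7.67, 10.33, 8.0, 14.33]

[7.67, 10.33, 8.0, 14.33]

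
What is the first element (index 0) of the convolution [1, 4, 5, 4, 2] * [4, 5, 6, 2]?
Use y[k] = Σ_i a[i]·b[k-i] at k=0. y[0] = 1×4 = 4

4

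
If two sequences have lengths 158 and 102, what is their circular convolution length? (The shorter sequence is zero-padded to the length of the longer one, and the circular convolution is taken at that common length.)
Circular convolution (zero-padding the shorter input) has length max(m, n) = max(158, 102) = 158

158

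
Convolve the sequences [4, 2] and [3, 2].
y[0] = 4×3 = 12; y[1] = 4×2 + 2×3 = 14; y[2] = 2×2 = 4

[12, 14, 4]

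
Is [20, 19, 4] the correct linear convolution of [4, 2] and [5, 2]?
Recompute linear convolution of [4, 2] and [5, 2]: y[0] = 4×5 = 20; y[1] = 4×2 + 2×5 = 18; y[2] = 2×2 = 4 → [20, 18, 4]. Compare to given [20, 19, 4]: they differ at index 1: given 19, correct 18, so answer: No

No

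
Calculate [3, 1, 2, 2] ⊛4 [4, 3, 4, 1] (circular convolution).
Use y[k] = Σ_j s[j]·t[(k-j) mod 4]. y[0] = 3×4 + 1×1 + 2×4 + 2×3 = 27; y[1] = 3×3 + 1×4 + 2×1 + 2×4 = 23; y[2] = 3×4 + 1×3 + 2×4 + 2×1 = 25; y[3] = 3×1 + 1×4 + 2×3 + 2×4 = 21. Result: [27, 23, 25, 21]

[27, 23, 25, 21]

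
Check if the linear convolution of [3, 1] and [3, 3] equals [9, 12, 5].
Recompute linear convolution of [3, 1] and [3, 3]: y[0] = 3×3 = 9; y[1] = 3×3 + 1×3 = 12; y[2] = 1×3 = 3 → [9, 12, 3]. Compare to given [9, 12, 5]: they differ at index 2: given 5, correct 3, so answer: No

No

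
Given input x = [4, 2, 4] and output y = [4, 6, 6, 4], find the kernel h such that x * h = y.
Output length 4 = len(x) + len(h) - 1 ⇒ len(h) = 2. Solve h forward using h[k] = (y[k] - Σ_{i≥1} x[i]·h[k-i]) / x[0]: h[0] = y[0] / x[0] = 4 / 4 = 1; h[1] = (y[1] - 2×1) / x[0] = (6 - 2×1) / 4 = 1. So h = [1, 1]. Forward-check [4, 2, 4] * [1, 1]: y[0] = 4×1 = 4; y[1] = 4×1 + 2×1 = 6; y[2] = 2×1 + 4×1 = 6; y[3] = 4×1 = 4 → [4, 6, 6, 4] ✓

[1, 1]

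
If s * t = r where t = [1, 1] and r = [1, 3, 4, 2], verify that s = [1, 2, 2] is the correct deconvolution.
Forward-compute [1, 2, 2] * [1, 1]: r[0] = 1×1 = 1; r[1] = 1×1 + 2×1 = 3; r[2] = 2×1 + 2×1 = 4; r[3] = 2×1 = 2 → [1, 3, 4, 2]. Matches given r = [1, 3, 4, 2], so verified.

Verified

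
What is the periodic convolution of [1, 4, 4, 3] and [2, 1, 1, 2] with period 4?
Use y[k] = Σ_j a[j]·b[(k-j) mod 4]. y[0] = 1×2 + 4×2 + 4×1 + 3×1 = 17; y[1] = 1×1 + 4×2 + 4×2 + 3×1 = 20; y[2] = 1×1 + 4×1 + 4×2 + 3×2 = 19; y[3] = 1×2 + 4×1 + 4×1 + 3×2 = 16. Result: [17, 20, 19, 16]

[17, 20, 19, 16]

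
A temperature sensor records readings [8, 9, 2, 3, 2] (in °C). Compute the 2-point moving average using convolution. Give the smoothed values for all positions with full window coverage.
2-point moving average kernel = [1, 1]. Apply in 'valid' mode (full window coverage): avg[0] = (8 + 9) / 2 = 8.5; avg[1] = (9 + 2) / 2 = 5.5; avg[2] = (2 + 3) / 2 = 2.5; avg[3] = (3 + 2) / 2 = 2.5. Smoothed values: [8.5, 5.5, 2.5, 2.5]

[8.5, 5.5, 2.5, 2.5]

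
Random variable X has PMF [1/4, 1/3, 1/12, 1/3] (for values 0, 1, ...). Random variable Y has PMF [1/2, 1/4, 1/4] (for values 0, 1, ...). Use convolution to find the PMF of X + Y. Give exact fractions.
P(X+Y=k) = Σ_i P(X=i)·P(Y=k-i) — a convolution of [1/4, 1/3, 1/12, 1/3] and [1/2, 1/4, 1/4]. P(X+Y=0) = (1/4)×(1/2) = 1/8; P(X+Y=1) = (1/4)×(1/4) + (1/3)×(1/2) = 1/16 + 1/6 = 11/48; P(X+Y=2) = (1/4)×(1/4) + (1/3)×(1/4) + (1/12)×(1/2) = 1/16 + 1/12 + 1/24 = 3/16; P(X+Y=3) = (1/3)×(1/4) + (1/12)×(1/4) + (1/3)×(1/2) = 1/12 + 1/48 + 1/6 = 13/48; P(X+Y=4) = (1/12)×(1/4) + (1/3)×(1/4) = 1/48 + 1/12 = 5/48; P(X+Y=5) = (1/3)×(1/4) = 1/12. PMF: [1/8, 11/48, 3/16, 13/48, 5/48, 1/12] (sums to 1 ✓)

[1/8, 11/48, 3/16, 13/48, 5/48, 1/12]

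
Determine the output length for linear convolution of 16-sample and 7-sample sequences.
Linear/full convolution length: m + n - 1 = 16 + 7 - 1 = 22

22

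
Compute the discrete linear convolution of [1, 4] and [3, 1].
y[0] = 1×3 = 3; y[1] = 1×1 + 4×3 = 13; y[2] = 4×1 = 4

[3, 13, 4]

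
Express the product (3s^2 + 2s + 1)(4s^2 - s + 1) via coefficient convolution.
Ascending coefficients: a = [1, 2, 3], b = [1, -1, 4]. c[0] = 1×1 = 1; c[1] = 1×-1 + 2×1 = 1; c[2] = 1×4 + 2×-1 + 3×1 = 5; c[3] = 2×4 + 3×-1 = 5; c[4] = 3×4 = 12. Result coefficients: [1, 1, 5, 5, 12] → 12s^4 + 5s^3 + 5s^2 + s + 1

12s^4 + 5s^3 + 5s^2 + s + 1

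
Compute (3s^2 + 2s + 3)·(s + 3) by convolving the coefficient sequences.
Ascending coefficients: a = [3, 2, 3], b = [3, 1]. c[0] = 3×3 = 9; c[1] = 3×1 + 2×3 = 9; c[2] = 2×1 + 3×3 = 11; c[3] = 3×1 = 3. Result coefficients: [9, 9, 11, 3] → 3s^3 + 11s^2 + 9s + 9

3s^3 + 11s^2 + 9s + 9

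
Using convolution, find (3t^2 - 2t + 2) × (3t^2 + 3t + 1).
Ascending coefficients: a = [2, -2, 3], b = [1, 3, 3]. c[0] = 2×1 = 2; c[1] = 2×3 + -2×1 = 4; c[2] = 2×3 + -2×3 + 3×1 = 3; c[3] = -2×3 + 3×3 = 3; c[4] = 3×3 = 9. Result coefficients: [2, 4, 3, 3, 9] → 9t^4 + 3t^3 + 3t^2 + 4t + 2

9t^4 + 3t^3 + 3t^2 + 4t + 2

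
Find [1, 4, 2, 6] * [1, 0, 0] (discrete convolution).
y[0] = 1×1 = 1; y[1] = 1×0 + 4×1 = 4; y[2] = 1×0 + 4×0 + 2×1 = 2; y[3] = 4×0 + 2×0 + 6×1 = 6; y[4] = 2×0 + 6×0 = 0; y[5] = 6×0 = 0

[1, 4, 2, 6, 0, 0]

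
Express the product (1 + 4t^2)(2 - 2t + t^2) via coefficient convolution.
Ascending coefficients: a = [1, 0, 4], b = [2, -2, 1]. c[0] = 1×2 = 2; c[1] = 1×-2 + 0×2 = -2; c[2] = 1×1 + 0×-2 + 4×2 = 9; c[3] = 0×1 + 4×-2 = -8; c[4] = 4×1 = 4. Result coefficients: [2, -2, 9, -8, 4] → 2 - 2t + 9t^2 - 8t^3 + 4t^4

2 - 2t + 9t^2 - 8t^3 + 4t^4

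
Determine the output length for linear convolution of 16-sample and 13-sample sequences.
Linear/full convolution length: m + n - 1 = 16 + 13 - 1 = 28

28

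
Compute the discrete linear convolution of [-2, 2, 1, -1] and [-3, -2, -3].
y[0] = -2×-3 = 6; y[1] = -2×-2 + 2×-3 = -2; y[2] = -2×-3 + 2×-2 + 1×-3 = -1; y[3] = 2×-3 + 1×-2 + -1×-3 = -5; y[4] = 1×-3 + -1×-2 = -1; y[5] = -1×-3 = 3

[6, -2, -1, -5, -1, 3]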